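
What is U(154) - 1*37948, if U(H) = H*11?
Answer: -36254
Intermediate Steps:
U(H) = 11*H
U(154) - 1*37948 = 11*154 - 1*37948 = 1694 - 37948 = -36254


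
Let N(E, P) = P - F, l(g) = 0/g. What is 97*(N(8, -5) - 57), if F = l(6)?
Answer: -6014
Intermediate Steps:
l(g) = 0
F = 0
N(E, P) = P (N(E, P) = P - 1*0 = P + 0 = P)
97*(N(8, -5) - 57) = 97*(-5 - 57) = 97*(-62) = -6014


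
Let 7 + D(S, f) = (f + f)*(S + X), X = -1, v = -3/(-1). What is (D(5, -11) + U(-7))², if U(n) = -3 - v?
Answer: 10201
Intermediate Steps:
v = 3 (v = -3*(-1) = 3)
D(S, f) = -7 + 2*f*(-1 + S) (D(S, f) = -7 + (f + f)*(S - 1) = -7 + (2*f)*(-1 + S) = -7 + 2*f*(-1 + S))
U(n) = -6 (U(n) = -3 - 1*3 = -3 - 3 = -6)
(D(5, -11) + U(-7))² = ((-7 - 2*(-11) + 2*5*(-11)) - 6)² = ((-7 + 22 - 110) - 6)² = (-95 - 6)² = (-101)² = 10201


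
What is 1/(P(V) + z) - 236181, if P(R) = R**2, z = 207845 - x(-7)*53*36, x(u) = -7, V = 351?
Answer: -81341208761/344402 ≈ -2.3618e+5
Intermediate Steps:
z = 221201 (z = 207845 - (-7*53)*36 = 207845 - (-371)*36 = 207845 - 1*(-13356) = 207845 + 13356 = 221201)
1/(P(V) + z) - 236181 = 1/(351**2 + 221201) - 236181 = 1/(123201 + 221201) - 236181 = 1/344402 - 236181 = -81341208761/344402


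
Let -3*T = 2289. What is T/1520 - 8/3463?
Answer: -2654429/5263760 ≈ -0.50428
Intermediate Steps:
T = -763 (T = -1/3*2289 = -763)
T/1520 - 8/3463 = -763/1520 - 8/3463 = -2654429/5263760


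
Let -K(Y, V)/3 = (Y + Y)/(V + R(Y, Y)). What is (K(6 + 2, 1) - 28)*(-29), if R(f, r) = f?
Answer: 2900/3 ≈ 966.67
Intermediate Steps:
K(Y, V) = -6*Y/(V + Y) (K(Y, V) = -3*(Y + Y)/(V + Y) = -3*2*Y/(V + Y) = -6*Y/(V + Y))
(K(6 + 2, 1) - 28)*(-29) = (-6*(6 + 2)/(1 + (6 + 2)) - 28)*(-29) = (-6*8/(1 + 8) - 28)*(-29) = (-6*8/9 - 28)*(-29) = (-6*8*1/9 - 28)*(-29) = (-16/3 - 28)*(-29) = -100/3*(-29) = 2900/3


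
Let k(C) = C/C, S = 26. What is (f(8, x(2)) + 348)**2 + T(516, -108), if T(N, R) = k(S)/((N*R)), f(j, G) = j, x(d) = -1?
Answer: 7062743807/55728 ≈ 1.2674e+5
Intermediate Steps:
k(C) = 1
T(N, R) = 1/(N*R)
(f(8, x(2)) + 348)**2 + T(516, -108) = (8 + 348)**2 + 1/(516*(-108)) = 356**2 + (1/516)*(-1/108) = 126736 - 1/55728 = 7062743807/55728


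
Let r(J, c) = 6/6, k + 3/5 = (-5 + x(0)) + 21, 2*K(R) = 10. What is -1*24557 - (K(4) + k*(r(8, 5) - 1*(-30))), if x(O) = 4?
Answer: -125817/5 ≈ -25163.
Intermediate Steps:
K(R) = 5 (K(R) = (½)*10 = 5)
k = 97/5 (k = -⅗ + ((-5 + 4) + 21) = -⅗ + (-1 + 21) = -⅗ + 20 = 97/5 ≈ 19.400)
r(J, c) = 1 (r(J, c) = 6*(⅙) = 1)
-1*24557 - (K(4) + k*(r(8, 5) - 1*(-30))) = -1*24557 - (5 + 97*(1 - 1*(-30))/5) = -24557 - (5 + 97*(1 + 30)/5) = -24557 - (5 + (97/5)*31) = -24557 - (5 + 3007/5) = -24557 - 1*3032/5 = -24557 - 3032/5 = -125817/5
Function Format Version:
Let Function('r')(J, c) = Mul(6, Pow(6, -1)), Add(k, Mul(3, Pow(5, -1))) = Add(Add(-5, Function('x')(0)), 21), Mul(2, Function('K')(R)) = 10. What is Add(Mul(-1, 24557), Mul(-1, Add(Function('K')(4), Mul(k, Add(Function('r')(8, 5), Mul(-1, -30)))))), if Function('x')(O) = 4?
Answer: Rational(-125817, 5) ≈ -25163.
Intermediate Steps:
Function('K')(R) = 5 (Function('K')(R) = Mul(Rational(1, 2), 10) = 5)
k = Rational(97, 5) (k = Add(Rational(-3, 5), Add(Add(-5, 4), 21)) = Add(Rational(-3, 5), Add(-1, 21)) = Add(Rational(-3, 5), 20) = Rational(97, 5) ≈ 19.400)
Function('r')(J, c) = 1 (Function('r')(J, c) = Mul(6, Rational(1, 6)) = 1)
Add(Mul(-1, 24557), Mul(-1, Add(Function('K')(4), Mul(k, Add(Function('r')(8, 5), Mul(-1, -30)))))) = Add(Mul(-1, 24557), Mul(-1, Add(5, Mul(Rational(97, 5), Add(1, Mul(-1, -30)))))) = Add(-24557, Mul(-1, Add(5, Mul(Rational(97, 5), Add(1, 30))))) = Add(-24557, Mul(-1, Add(5, Mul(Rational(97, 5), 31)))) = Add(-24557, Mul(-1, Add(5, Rational(3007, 5)))) = Add(-24557, Mul(-1, Rational(3032, 5))) = Add(-24557, Rational(-3032, 5)) = Rational(-125817, 5)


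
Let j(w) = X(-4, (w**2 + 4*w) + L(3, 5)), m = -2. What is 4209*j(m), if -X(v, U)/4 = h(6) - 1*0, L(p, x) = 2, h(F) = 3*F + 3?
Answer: -353556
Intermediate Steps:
h(F) = 3 + 3*F
X(v, U) = -84 (X(v, U) = -4*((3 + 3*6) - 1*0) = -4*((3 + 18) + 0) = -4*(21 + 0) = -4*21 = -84)
j(w) = -84
4209*j(m) = 4209*(-84) = -353556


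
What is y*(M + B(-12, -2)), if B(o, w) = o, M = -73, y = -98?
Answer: 8330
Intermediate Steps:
y*(M + B(-12, -2)) = -98*(-73 - 12) = -98*(-85) = 8330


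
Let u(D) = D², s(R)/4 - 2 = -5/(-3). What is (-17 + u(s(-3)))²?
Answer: 3179089/81 ≈ 39248.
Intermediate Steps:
s(R) = 44/3 (s(R) = 8 + 4*(-5/(-3)) = 8 + 4*(-5*(-⅓)) = 8 + 4*(5/3) = 8 + 20/3 = 44/3)
(-17 + u(s(-3)))² = (-17 + (44/3)²)² = (-17 + 1936/9)² = (1783/9)² = 3179089/81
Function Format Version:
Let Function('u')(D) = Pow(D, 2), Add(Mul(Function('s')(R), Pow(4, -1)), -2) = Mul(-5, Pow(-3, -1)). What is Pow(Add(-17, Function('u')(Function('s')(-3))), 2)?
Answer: Rational(3179089, 81) ≈ 39248.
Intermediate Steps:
Function('s')(R) = Rational(44, 3) (Function('s')(R) = Add(8, Mul(4, Mul(-5, Pow(-3, -1)))) = Add(8, Mul(4, Mul(-5, Rational(-1, 3)))) = Add(8, Mul(4, Rational(5, 3))) = Add(8, Rational(20, 3)) = Rational(44, 3))
Pow(Add(-17, Function('u')(Function('s')(-3))), 2) = Pow(Add(-17, Pow(Rational(44, 3), 2)), 2) = Pow(Add(-17, Rational(1936, 9)), 2) = Pow(Rational(1783, 9), 2) = Rational(3179089, 81)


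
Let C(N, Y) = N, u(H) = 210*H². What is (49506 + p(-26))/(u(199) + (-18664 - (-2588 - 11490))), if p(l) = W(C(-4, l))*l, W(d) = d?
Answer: 24805/4155812 ≈ 0.0059687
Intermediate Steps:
p(l) = -4*l
(49506 + p(-26))/(u(199) + (-18664 - (-2588 - 11490))) = (49506 - 4*(-26))/(210*199² + (-18664 - (-2588 - 11490))) = (49506 + 104)/(210*39601 + (-18664 - 1*(-14078))) = 49610/(8316210 + (-18664 + 14078)) = 49610/(8316210 - 4586) = 49610/8311624 = 49610*(1/8311624) = 24805/4155812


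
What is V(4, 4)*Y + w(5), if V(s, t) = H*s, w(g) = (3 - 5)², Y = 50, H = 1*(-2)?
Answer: -396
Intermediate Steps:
H = -2
w(g) = 4 (w(g) = (-2)² = 4)
V(s, t) = -2*s
V(4, 4)*Y + w(5) = -2*4*50 + 4 = -8*50 + 4 = -400 + 4 = -396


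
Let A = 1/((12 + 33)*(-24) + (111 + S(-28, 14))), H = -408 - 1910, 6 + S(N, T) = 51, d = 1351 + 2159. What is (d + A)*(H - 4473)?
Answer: -22024836049/924 ≈ -2.3836e+7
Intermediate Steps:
d = 3510
S(N, T) = 45 (S(N, T) = -6 + 51 = 45)
H = -2318
A = -1/924 (A = 1/((12 + 33)*(-24) + (111 + 45)) = 1/(45*(-24) + 156) = 1/(-1080 + 156) = 1/(-924) = -1/924 ≈ -0.0010823)
(d + A)*(H - 4473) = (3510 - 1/924)*(-2318 - 4473) = (3243239/924)*(-6791) = -22024836049/924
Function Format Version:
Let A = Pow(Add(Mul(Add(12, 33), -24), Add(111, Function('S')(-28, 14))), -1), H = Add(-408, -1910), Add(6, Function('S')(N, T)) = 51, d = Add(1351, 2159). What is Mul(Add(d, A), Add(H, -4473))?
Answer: Rational(-22024836049, 924) ≈ -2.3836e+7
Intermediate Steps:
d = 3510
Function('S')(N, T) = 45 (Function('S')(N, T) = Add(-6, 51) = 45)
H = -2318
A = Rational(-1, 924) (A = Pow(Add(Mul(Add(12, 33), -24), Add(111, 45)), -1) = Pow(Add(Mul(45, -24), 156), -1) = Pow(Add(-1080, 156), -1) = Pow(-924, -1) = Rational(-1, 924) ≈ -0.0010823)
Mul(Add(d, A), Add(H, -4473)) = Mul(Add(3510, Rational(-1, 924)), Add(-2318, -4473)) = Mul(Rational(3243239, 924), -6791) = Rational(-22024836049, 924)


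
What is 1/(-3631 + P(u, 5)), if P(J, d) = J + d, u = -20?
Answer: -1/3646 ≈ -0.00027427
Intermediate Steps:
1/(-3631 + P(u, 5)) = 1/(-3631 + (-20 + 5)) = 1/(-3631 - 15) = 1/(-3646) = -1/3646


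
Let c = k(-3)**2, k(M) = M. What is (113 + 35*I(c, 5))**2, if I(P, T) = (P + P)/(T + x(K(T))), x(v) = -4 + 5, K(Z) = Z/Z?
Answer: 47524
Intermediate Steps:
K(Z) = 1
x(v) = 1
c = 9 (c = (-3)**2 = 9)
I(P, T) = 2*P/(1 + T) (I(P, T) = (P + P)/(T + 1) = (2*P)/(1 + T) = 2*P/(1 + T))
(113 + 35*I(c, 5))**2 = (113 + 35*(2*9/(1 + 5)))**2 = (113 + 35*(2*9/6))**2 = (113 + 35*(2*9*(1/6)))**2 = (113 + 35*3)**2 = (113 + 105)**2 = 218**2 = 47524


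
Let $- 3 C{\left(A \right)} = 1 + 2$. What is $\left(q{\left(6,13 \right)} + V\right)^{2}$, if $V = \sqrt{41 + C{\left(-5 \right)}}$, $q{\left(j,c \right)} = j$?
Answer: $76 + 24 \sqrt{10} \approx 151.89$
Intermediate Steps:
$C{\left(A \right)} = -1$ ($C{\left(A \right)} = - \frac{1 + 2}{3} = \left(- \frac{1}{3}\right) 3 = -1$)
$V = 2 \sqrt{10}$ ($V = \sqrt{41 - 1} = \sqrt{40} = 2 \sqrt{10} \approx 6.3246$)
$\left(q{\left(6,13 \right)} + V\right)^{2} = \left(6 + 2 \sqrt{10}\right)^{2}$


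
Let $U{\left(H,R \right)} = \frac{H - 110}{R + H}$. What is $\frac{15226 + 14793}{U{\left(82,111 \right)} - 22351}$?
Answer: $- \frac{526697}{392161} \approx -1.3431$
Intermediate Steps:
$U{\left(H,R \right)} = \frac{-110 + H}{H + R}$
$\frac{15226 + 14793}{U{\left(82,111 \right)} - 22351} = \frac{15226 + 14793}{\frac{-110 + 82}{82 + 111} - 22351} = \frac{30019}{\frac{1}{193} \left(-28\right) - 22351} = \frac{30019}{- \frac{28}{193} - 22351} = \frac{30019}{- \frac{4313771}{193}} = 30019 \left(- \frac{193}{4313771}\right) = - \frac{526697}{392161}$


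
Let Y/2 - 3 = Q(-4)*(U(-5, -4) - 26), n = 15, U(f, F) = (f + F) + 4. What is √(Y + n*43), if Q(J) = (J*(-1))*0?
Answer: √651 ≈ 25.515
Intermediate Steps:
Q(J) = 0 (Q(J) = -J*0 = 0)
U(f, F) = 4 + F + f (U(f, F) = (F + f) + 4 = 4 + F + f)
Y = 6 (Y = 6 + 2*(0*((4 - 4 - 5) - 26)) = 6 + 2*(0*(-5 - 26)) = 6 + 2*(0*(-31)) = 6 + 2*0 = 6 + 0 = 6)
√(Y + n*43) = √(6 + 15*43) = √(6 + 645) = √651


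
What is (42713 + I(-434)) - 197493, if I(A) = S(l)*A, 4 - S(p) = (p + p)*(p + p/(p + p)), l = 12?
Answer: -26316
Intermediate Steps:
S(p) = 4 - 2*p*(½ + p) (S(p) = 4 - (p + p)*(p + p/(p + p)) = 4 - 2*p*(p + p/((2*p))) = 4 - 2*p*(p + p*(1/(2*p))) = 4 - 2*p*(p + ½) = 4 - 2*p*(½ + p))
I(A) = -296*A (I(A) = (4 - 1*12 - 2*12²)*A = (4 - 12 - 2*144)*A = (4 - 12 - 288)*A = -296*A)
(42713 + I(-434)) - 197493 = (42713 - 296*(-434)) - 197493 = (42713 + 128464) - 197493 = 171177 - 197493 = -26316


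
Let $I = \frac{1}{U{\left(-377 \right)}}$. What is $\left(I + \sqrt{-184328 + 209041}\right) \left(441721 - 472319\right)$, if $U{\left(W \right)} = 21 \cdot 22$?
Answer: $- \frac{15299}{231} - 30598 \sqrt{24713} \approx -4.8102 \cdot 10^{6}$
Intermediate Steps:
$U{\left(W \right)} = 462$
$I = \frac{1}{462} \approx 0.0021645$
$\left(I + \sqrt{-184328 + 209041}\right) \left(441721 - 472319\right) = \left(\frac{1}{462} + \sqrt{-184328 + 209041}\right) \left(441721 - 472319\right) = \left(\frac{1}{462} + \sqrt{24713}\right) \left(-30598\right) = - \frac{15299}{231} - 30598 \sqrt{24713}$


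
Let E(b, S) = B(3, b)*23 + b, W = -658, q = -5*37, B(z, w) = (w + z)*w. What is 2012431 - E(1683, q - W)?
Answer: -63252626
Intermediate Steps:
B(z, w) = w*(w + z)
q = -185
E(b, S) = b + 23*b*(3 + b) (E(b, S) = (b*(b + 3))*23 + b = (b*(3 + b))*23 + b = 23*b*(3 + b) + b = b + 23*b*(3 + b))
2012431 - E(1683, q - W) = 2012431 - 1683*(70 + 23*1683) = 2012431 - 1683*(70 + 38709) = 2012431 - 1683*38779 = 2012431 - 1*65265057 = 2012431 - 65265057 = -63252626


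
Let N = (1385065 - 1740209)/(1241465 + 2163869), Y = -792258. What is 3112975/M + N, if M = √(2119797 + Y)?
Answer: -177572/1702667 + 3112975*√1327539/1327539 ≈ 2701.7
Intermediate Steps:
M = √1327539 (M = √(2119797 - 792258) = √1327539 ≈ 1152.2)
N = -177572/1702667 (N = -355144/3405334 = -355144*1/3405334 = -177572/1702667 ≈ -0.10429)
3112975/M + N = 3112975/(√1327539) - 177572/1702667 = 3112975*(√1327539/1327539) - 177572/1702667 = 3112975*√1327539/1327539 - 177572/1702667 = -177572/1702667 + 3112975*√1327539/1327539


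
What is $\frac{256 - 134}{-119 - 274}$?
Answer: $- \frac{122}{393} \approx -0.31043$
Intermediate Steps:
$\frac{256 - 134}{-119 - 274} = \frac{122}{-393} = 122 \left(- \frac{1}{393}\right) = - \frac{122}{393}$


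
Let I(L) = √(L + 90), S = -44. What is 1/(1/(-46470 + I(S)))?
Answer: -46470 + √46 ≈ -46463.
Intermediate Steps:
I(L) = √(90 + L)
1/(1/(-46470 + I(S))) = 1/(1/(-46470 + √(90 - 44))) = 1/(1/(-46470 + √46)) = -46470 + √46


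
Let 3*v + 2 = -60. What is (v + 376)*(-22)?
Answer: -23452/3 ≈ -7817.3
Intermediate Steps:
v = -62/3 (v = -⅔ + (⅓)*(-60) = -⅔ - 20 = -62/3 ≈ -20.667)
(v + 376)*(-22) = (-62/3 + 376)*(-22) = (1066/3)*(-22) = -23452/3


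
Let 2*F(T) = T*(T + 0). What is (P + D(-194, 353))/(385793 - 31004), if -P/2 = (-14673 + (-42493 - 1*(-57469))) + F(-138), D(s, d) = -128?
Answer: -19778/354789 ≈ -0.055746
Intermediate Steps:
F(T) = T²/2 (F(T) = (T*(T + 0))/2 = (T*T)/2 = T²/2)
P = -19650 (P = -2*((-14673 + (-42493 - 1*(-57469))) + (½)*(-138)²) = -2*((-14673 + (-42493 + 57469)) + (½)*19044) = -2*((-14673 + 14976) + 9522) = -2*(303 + 9522) = -2*9825 = -19650)
(P + D(-194, 353))/(385793 - 31004) = (-19650 - 128)/(385793 - 31004) = -19778/354789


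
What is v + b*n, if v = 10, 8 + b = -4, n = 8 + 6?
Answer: -158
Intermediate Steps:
n = 14
b = -12 (b = -8 - 4 = -12)
v + b*n = 10 - 12*14 = 10 - 168 = -158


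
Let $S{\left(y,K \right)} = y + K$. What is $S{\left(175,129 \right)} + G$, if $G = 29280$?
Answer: $29584$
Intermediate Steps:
$S{\left(y,K \right)} = K + y$
$S{\left(175,129 \right)} + G = \left(129 + 175\right) + 29280 = 304 + 29280 = 29584$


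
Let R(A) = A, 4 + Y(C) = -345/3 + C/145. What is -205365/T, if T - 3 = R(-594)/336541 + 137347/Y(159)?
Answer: 1181568541181640/6685069665631 ≈ 176.75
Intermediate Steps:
Y(C) = -119 + C/145 (Y(C) = -4 + (-345/3 + C/145) = -4 + (-345*⅓ + C*(1/145)) = -4 + (-115 + C/145) = -119 + C/145)
T = -6685069665631/5753504936 (T = 3 + (-594/336541 + 137347/(-119 + (1/145)*159)) = 3 + (-594*1/336541 + 137347/(-119 + 159/145)) = 3 + (-594/336541 + 137347/(-17096/145)) = 3 + (-594/336541 + 137347*(-145/17096)) = 3 + (-594/336541 - 19915315/17096) = 3 - 6702330180439/5753504936 = -6685069665631/5753504936 ≈ -1161.9)
-205365/T = -205365/(-6685069665631/5753504936) = -205365*(-5753504936/6685069665631) = 1181568541181640/6685069665631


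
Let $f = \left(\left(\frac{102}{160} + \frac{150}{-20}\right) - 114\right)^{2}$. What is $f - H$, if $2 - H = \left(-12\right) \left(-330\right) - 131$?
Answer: $\frac{117982361}{6400} \approx 18435.0$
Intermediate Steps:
$f = \frac{93489561}{6400}$ ($f = \left(\left(102 \cdot \frac{1}{160} + 150 \left(- \frac{1}{20}\right)\right) - 114\right)^{2} = \left(\left(\frac{51}{80} - \frac{15}{2}\right) - 114\right)^{2} = \left(- \frac{549}{80} - 114\right)^{2} = \left(- \frac{9669}{80}\right)^{2} = \frac{93489561}{6400} \approx 14608.0$)
$H = -3827$ ($H = 2 - \left(\left(-12\right) \left(-330\right) - 131\right) = 2 - \left(3960 - 131\right) = 2 - 3829 = -3827$)
$f - H = \frac{93489561}{6400} - -3827 = \frac{93489561}{6400} + 3827 = \frac{117982361}{6400}$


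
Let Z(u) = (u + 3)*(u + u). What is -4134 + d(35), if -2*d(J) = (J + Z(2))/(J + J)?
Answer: -115763/28 ≈ -4134.4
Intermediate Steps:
Z(u) = 2*u*(3 + u) (Z(u) = (3 + u)*(2*u) = 2*u*(3 + u))
d(J) = -(20 + J)/(4*J) (d(J) = -(J + 2*2*(3 + 2))/(2*(J + J)) = -(J + 2*2*5)/(2*(2*J)) = -(J + 20)*1/(2*J)/2 = -(20 + J)*1/(2*J)/2 = -(20 + J)/(4*J))
-4134 + d(35) = -4134 + (¼)*(-20 - 1*35)/35 = -4134 + (¼)*(1/35)*(-20 - 35) = -4134 + (¼)*(1/35)*(-55) = -4134 - 11/28 = -115763/28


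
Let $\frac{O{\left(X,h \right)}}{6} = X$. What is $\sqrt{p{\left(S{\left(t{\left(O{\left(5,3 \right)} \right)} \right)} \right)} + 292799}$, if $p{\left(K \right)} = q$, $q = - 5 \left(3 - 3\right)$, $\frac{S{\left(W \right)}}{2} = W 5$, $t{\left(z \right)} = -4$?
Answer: $\sqrt{292799} \approx 541.11$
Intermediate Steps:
$O{\left(X,h \right)} = 6 X$
$S{\left(W \right)} = 10 W$ ($S{\left(W \right)} = 2 W 5 = 2 \cdot 5 W = 10 W$)
$q = 0$ ($q = \left(-5\right) 0 = 0$)
$p{\left(K \right)} = 0$
$\sqrt{p{\left(S{\left(t{\left(O{\left(5,3 \right)} \right)} \right)} \right)} + 292799} = \sqrt{0 + 292799} = \sqrt{292799}$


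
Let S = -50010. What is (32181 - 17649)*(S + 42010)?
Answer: -116256000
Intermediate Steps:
(32181 - 17649)*(S + 42010) = (32181 - 17649)*(-50010 + 42010) = 14532*(-8000) = -116256000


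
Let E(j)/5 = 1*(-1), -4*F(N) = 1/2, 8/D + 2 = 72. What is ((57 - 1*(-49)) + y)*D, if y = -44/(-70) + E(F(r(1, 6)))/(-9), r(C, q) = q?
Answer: 135052/11025 ≈ 12.250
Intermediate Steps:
D = 4/35 (D = 8/(-2 + 72) = 8/70 = 8*(1/70) = 4/35 ≈ 0.11429)
F(N) = -1/8 (F(N) = -1/4/2 = -1/4*1/2 = -1/8)
E(j) = -5 (E(j) = 5*(1*(-1)) = 5*(-1) = -5)
y = 373/315 (y = -44/(-70) - 5/(-9) = -44*(-1/70) - 5*(-1/9) = 22/35 + 5/9 = 373/315 ≈ 1.1841)
((57 - 1*(-49)) + y)*D = ((57 - 1*(-49)) + 373/315)*(4/35) = ((57 + 49) + 373/315)*(4/35) = (106 + 373/315)*(4/35) = (33763/315)*(4/35) = 135052/11025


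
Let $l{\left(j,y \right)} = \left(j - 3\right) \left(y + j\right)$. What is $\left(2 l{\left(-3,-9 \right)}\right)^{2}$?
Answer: $20736$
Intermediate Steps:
$l{\left(j,y \right)} = \left(-3 + j\right) \left(j + y\right)$
$\left(2 l{\left(-3,-9 \right)}\right)^{2} = \left(2 \left(\left(-3\right)^{2} - -9 - -27 - -27\right)\right)^{2} = \left(2 \left(9 + 9 + 27 + 27\right)\right)^{2} = \left(2 \cdot 72\right)^{2} = 144^{2} = 20736$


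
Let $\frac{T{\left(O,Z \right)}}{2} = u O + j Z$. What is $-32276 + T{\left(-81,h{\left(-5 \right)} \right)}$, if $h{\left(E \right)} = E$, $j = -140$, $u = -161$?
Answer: $-4794$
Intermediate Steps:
$T{\left(O,Z \right)} = - 322 O - 280 Z$ ($T{\left(O,Z \right)} = 2 \left(- 161 O - 140 Z\right) = - 322 O - 280 Z$)
$-32276 + T{\left(-81,h{\left(-5 \right)} \right)} = -32276 - -27482 = -32276 + \left(26082 + 1400\right) = -32276 + 27482 = -4794$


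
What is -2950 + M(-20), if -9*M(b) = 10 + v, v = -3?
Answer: -26557/9 ≈ -2950.8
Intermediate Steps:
M(b) = -7/9 (M(b) = -(10 - 3)/9 = -⅑*7 = -7/9)
-2950 + M(-20) = -2950 - 7/9 = -26557/9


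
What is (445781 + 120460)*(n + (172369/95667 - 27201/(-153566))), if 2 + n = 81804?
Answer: 17448912330793491235/376697398 ≈ 4.6321e+10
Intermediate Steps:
n = 81802 (n = -2 + 81804 = 81802)
(445781 + 120460)*(n + (172369/95667 - 27201/(-153566))) = (445781 + 120460)*(81802 + (172369/95667 - 27201/(-153566))) = 566241*(81802 + (172369*(1/95667) - 27201*(-1/153566))) = 566241*(81802 + (172369/95667 + 27201/153566)) = 566241*(81802 + 29072255921/14691198522) = 566241*(1201798493752565/14691198522) = 17448912330793491235/376697398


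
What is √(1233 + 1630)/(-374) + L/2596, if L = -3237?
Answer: -3237/2596 - √2863/374 ≈ -1.3900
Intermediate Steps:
√(1233 + 1630)/(-374) + L/2596 = √(1233 + 1630)/(-374) - 3237/2596 = √2863*(-1/374) - 3237*1/2596 = -√2863/374 - 3237/2596 = -3237/2596 - √2863/374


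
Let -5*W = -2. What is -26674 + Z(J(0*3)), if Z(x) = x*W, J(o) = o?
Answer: -26674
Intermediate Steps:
W = ⅖ (W = -⅕*(-2) = ⅖ ≈ 0.40000)
Z(x) = 2*x/5 (Z(x) = x*(⅖) = 2*x/5)
-26674 + Z(J(0*3)) = -26674 + 2*(0*3)/5 = -26674 + (⅖)*0 = -26674 + 0 = -26674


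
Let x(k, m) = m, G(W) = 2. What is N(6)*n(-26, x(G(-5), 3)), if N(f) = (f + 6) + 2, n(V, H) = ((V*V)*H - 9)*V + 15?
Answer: -734706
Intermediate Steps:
n(V, H) = 15 + V*(-9 + H*V**2) (n(V, H) = (V**2*H - 9)*V + 15 = (H*V**2 - 9)*V + 15 = (-9 + H*V**2)*V + 15 = V*(-9 + H*V**2) + 15 = 15 + V*(-9 + H*V**2))
N(f) = 8 + f (N(f) = (6 + f) + 2 = 8 + f)
N(6)*n(-26, x(G(-5), 3)) = (8 + 6)*(15 - 9*(-26) + 3*(-26)**3) = 14*(15 + 234 + 3*(-17576)) = 14*(15 + 234 - 52728) = 14*(-52479) = -734706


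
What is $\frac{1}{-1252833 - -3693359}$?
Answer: $\frac{1}{2440526} \approx 4.0975 \cdot 10^{-7}$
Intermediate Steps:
$\frac{1}{-1252833 - -3693359} = \frac{1}{-1252833 + 3693359} = \frac{1}{2440526}$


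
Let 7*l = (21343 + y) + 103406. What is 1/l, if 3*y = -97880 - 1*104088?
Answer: 21/172279 ≈ 0.00012190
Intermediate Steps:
y = -201968/3 (y = (-97880 - 1*104088)/3 = (-97880 - 104088)/3 = (⅓)*(-201968) = -201968/3 ≈ -67323.)
l = 172279/21 (l = ((21343 - 201968/3) + 103406)/7 = (-137939/3 + 103406)/7 = (⅐)*(172279/3) = 172279/21 ≈ 8203.8)
1/l = 1/(172279/21) = 21/172279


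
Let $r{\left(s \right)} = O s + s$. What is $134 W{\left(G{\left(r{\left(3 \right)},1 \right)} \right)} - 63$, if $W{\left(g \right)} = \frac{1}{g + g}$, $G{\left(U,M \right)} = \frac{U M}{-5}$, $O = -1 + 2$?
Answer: $- \frac{713}{6} \approx -118.83$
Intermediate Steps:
$O = 1$
$r{\left(s \right)} = 2 s$ ($r{\left(s \right)} = 1 s + s = s + s = 2 s$)
$G{\left(U,M \right)} = - \frac{M U}{5}$ ($G{\left(U,M \right)} = M U \left(- \frac{1}{5}\right) = - \frac{M U}{5}$)
$W{\left(g \right)} = \frac{1}{2 g}$
$134 W{\left(G{\left(r{\left(3 \right)},1 \right)} \right)} - 63 = 134 \frac{1}{2 \left(\left(- \frac{1}{5}\right) 1 \cdot 2 \cdot 3\right)} - 63 = 134 \frac{1}{2 \left(\left(- \frac{1}{5}\right) 1 \cdot 6\right)} - 63 = 134 \frac{1}{2 \left(- \frac{6}{5}\right)} - 63 = 134 \cdot \frac{1}{2} \left(- \frac{5}{6}\right) - 63 = 134 \left(- \frac{5}{12}\right) - 63 = - \frac{335}{6} - 63 = - \frac{713}{6}$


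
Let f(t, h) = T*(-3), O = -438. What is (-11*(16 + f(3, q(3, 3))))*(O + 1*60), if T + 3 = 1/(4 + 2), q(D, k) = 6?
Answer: 101871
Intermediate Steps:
T = -17/6 (T = -3 + 1/(4 + 2) = -3 + 1/6 = -3 + ⅙ = -17/6 ≈ -2.8333)
f(t, h) = 17/2 (f(t, h) = -17/6*(-3) = 17/2)
(-11*(16 + f(3, q(3, 3))))*(O + 1*60) = (-11*(16 + 17/2))*(-438 + 1*60) = (-11*49/2)*(-438 + 60) = -539/2*(-378) = 101871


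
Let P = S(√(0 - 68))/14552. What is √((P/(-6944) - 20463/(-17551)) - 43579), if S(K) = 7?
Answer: I*√10926929085961866787063205/15834933424 ≈ 208.75*I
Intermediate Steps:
P = 7/14552 ≈ 0.00048103
√((P/(-6944) - 20463/(-17551)) - 43579) = √(((7/14552)/(-6944) - 20463/(-17551)) - 43579) = √(((7/14552)*(-1/6944) - 20463*(-1/17551)) - 43579) = √((-1/14435584 + 20463/17551) - 43579) = √(295395337841/253358934784 - 43579) = √(-11040833623614095/253358934784) = I*√10926929085961866787063205/15834933424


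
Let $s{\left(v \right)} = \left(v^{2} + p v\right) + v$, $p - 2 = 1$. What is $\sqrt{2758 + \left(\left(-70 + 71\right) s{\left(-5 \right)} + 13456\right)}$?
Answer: $7 \sqrt{331} \approx 127.35$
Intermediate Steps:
$p = 3$ ($p = 2 + 1 = 3$)
$s{\left(v \right)} = v^{2} + 4 v$ ($s{\left(v \right)} = \left(v^{2} + 3 v\right) + v = v^{2} + 4 v$)
$\sqrt{2758 + \left(\left(-70 + 71\right) s{\left(-5 \right)} + 13456\right)} = \sqrt{2758 + \left(\left(-70 + 71\right) \left(- 5 \left(4 - 5\right)\right) + 13456\right)} = \sqrt{2758 + \left(1 \left(\left(-5\right) \left(-1\right)\right) + 13456\right)} = \sqrt{2758 + \left(1 \cdot 5 + 13456\right)} = \sqrt{2758 + \left(5 + 13456\right)} = \sqrt{2758 + 13461} = \sqrt{16219} = 7 \sqrt{331}$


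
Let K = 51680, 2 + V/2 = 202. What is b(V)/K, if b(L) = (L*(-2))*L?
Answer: -2000/323 ≈ -6.1919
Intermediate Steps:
V = 400 (V = -4 + 2*202 = -4 + 404 = 400)
b(L) = -2*L² (b(L) = (-2*L)*L = -2*L²)
b(V)/K = -2*400²/51680 = -2*160000*(1/51680) = -320000*1/51680 = -2000/323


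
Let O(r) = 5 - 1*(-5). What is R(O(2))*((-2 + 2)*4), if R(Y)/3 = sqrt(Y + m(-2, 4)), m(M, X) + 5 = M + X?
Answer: 0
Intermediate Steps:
O(r) = 10 (O(r) = 5 + 5 = 10)
m(M, X) = -5 + M + X (m(M, X) = -5 + (M + X) = -5 + M + X)
R(Y) = 3*sqrt(-3 + Y) (R(Y) = 3*sqrt(Y + (-5 - 2 + 4)) = 3*sqrt(Y - 3) = 3*sqrt(-3 + Y))
R(O(2))*((-2 + 2)*4) = (3*sqrt(-3 + 10))*((-2 + 2)*4) = (3*sqrt(7))*(0*4) = (3*sqrt(7))*0 = 0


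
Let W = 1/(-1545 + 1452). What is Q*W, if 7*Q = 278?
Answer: -278/651 ≈ -0.42704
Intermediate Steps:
Q = 278/7 (Q = (⅐)*278 = 278/7 ≈ 39.714)
W = -1/93 (W = 1/(-93) = -1/93 ≈ -0.010753)
Q*W = (278/7)*(-1/93) = -278/651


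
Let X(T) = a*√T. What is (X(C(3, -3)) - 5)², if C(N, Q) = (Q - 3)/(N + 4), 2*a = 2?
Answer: (35 - I*√42)²/49 ≈ 24.143 - 9.2582*I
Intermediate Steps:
a = 1 (a = (½)*2 = 1)
C(N, Q) = (-3 + Q)/(4 + N)
X(T) = √T (X(T) = 1*√T = √T)
(X(C(3, -3)) - 5)² = (√((-3 - 3)/(4 + 3)) - 5)² = (√(-6/7) - 5)² = (I*√42/7 - 5)² = (-5 + I*√42/7)²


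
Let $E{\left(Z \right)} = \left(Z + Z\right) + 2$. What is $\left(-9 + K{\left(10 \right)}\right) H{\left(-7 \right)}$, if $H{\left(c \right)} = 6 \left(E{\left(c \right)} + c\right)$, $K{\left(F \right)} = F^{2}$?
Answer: $-10374$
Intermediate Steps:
$E{\left(Z \right)} = 2 + 2 Z$ ($E{\left(Z \right)} = 2 Z + 2 = 2 + 2 Z$)
$H{\left(c \right)} = 12 + 18 c$ ($H{\left(c \right)} = 6 \left(\left(2 + 2 c\right) + c\right) = 6 \left(2 + 3 c\right) = 12 + 18 c$)
$\left(-9 + K{\left(10 \right)}\right) H{\left(-7 \right)} = \left(-9 + 10^{2}\right) \left(12 + 18 \left(-7\right)\right) = \left(-9 + 100\right) \left(12 - 126\right) = 91 \left(-114\right) = -10374$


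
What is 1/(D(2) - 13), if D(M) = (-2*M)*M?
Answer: -1/21 ≈ -0.047619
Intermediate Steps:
D(M) = -2*M**2
1/(D(2) - 13) = 1/(-2*2**2 - 13) = 1/(-2*4 - 13) = 1/(-8 - 13) = 1/(-21) = -1/21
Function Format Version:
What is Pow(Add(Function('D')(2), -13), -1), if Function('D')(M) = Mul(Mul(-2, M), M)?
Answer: Rational(-1, 21) ≈ -0.047619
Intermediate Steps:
Function('D')(M) = Mul(-2, Pow(M, 2))
Pow(Add(Function('D')(2), -13), -1) = Pow(Add(Mul(-2, Pow(2, 2)), -13), -1) = Pow(Add(Mul(-2, 4), -13), -1) = Pow(Add(-8, -13), -1) = Pow(-21, -1) = Rational(-1, 21)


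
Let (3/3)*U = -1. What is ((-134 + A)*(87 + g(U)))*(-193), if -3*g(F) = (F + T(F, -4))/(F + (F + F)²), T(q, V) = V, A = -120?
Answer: 38629336/9 ≈ 4.2921e+6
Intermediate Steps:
U = -1
g(F) = -(-4 + F)/(3*(F + 4*F²)) (g(F) = -(F - 4)/(3*(F + (F + F)²)) = -(-4 + F)/(3*(F + (2*F)²)) = -(-4 + F)/(3*(F + 4*F²)))
((-134 + A)*(87 + g(U)))*(-193) = ((-134 - 120)*(87 + (⅓)*(4 - 1*(-1))/(-1*(1 + 4*(-1)))))*(-193) = -254*(87 + (⅓)*(-1)*(4 + 1)/(1 - 4))*(-193) = -254*(87 + (⅓)*(-1)*5/(-3))*(-193) = -254*(87 + (⅓)*(-1)*(-⅓)*5)*(-193) = -254*(87 + 5/9)*(-193) = -254*788/9*(-193) = -200152/9*(-193) = 38629336/9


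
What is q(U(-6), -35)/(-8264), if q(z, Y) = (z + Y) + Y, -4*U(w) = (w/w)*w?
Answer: 137/16528 ≈ 0.0082890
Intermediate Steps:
U(w) = -w/4 (U(w) = -w/w*w/4 = -w/4)
q(z, Y) = z + 2*Y (q(z, Y) = (Y + z) + Y = z + 2*Y)
q(U(-6), -35)/(-8264) = (-¼*(-6) + 2*(-35))/(-8264) = (3/2 - 70)*(-1/8264) = -137/2*(-1/8264) = 137/16528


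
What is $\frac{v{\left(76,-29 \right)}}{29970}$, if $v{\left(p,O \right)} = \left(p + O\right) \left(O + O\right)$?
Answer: $- \frac{1363}{14985} \approx -0.090958$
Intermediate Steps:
$v{\left(p,O \right)} = 2 O \left(O + p\right)$ ($v{\left(p,O \right)} = \left(O + p\right) 2 O = 2 O \left(O + p\right)$)
$\frac{v{\left(76,-29 \right)}}{29970} = \frac{2 \left(-29\right) \left(-29 + 76\right)}{29970} = 2 \left(-29\right) 47 \cdot \frac{1}{29970} = \left(-2726\right) \frac{1}{29970} = - \frac{1363}{14985}$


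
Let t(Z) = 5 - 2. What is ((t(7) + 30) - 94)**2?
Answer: 3721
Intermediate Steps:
t(Z) = 3
((t(7) + 30) - 94)**2 = ((3 + 30) - 94)**2 = (33 - 94)**2 = (-61)**2 = 3721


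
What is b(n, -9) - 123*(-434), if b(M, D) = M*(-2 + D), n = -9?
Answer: 53481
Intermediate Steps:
b(n, -9) - 123*(-434) = -9*(-2 - 9) - 123*(-434) = -9*(-11) + 53382 = 99 + 53382 = 53481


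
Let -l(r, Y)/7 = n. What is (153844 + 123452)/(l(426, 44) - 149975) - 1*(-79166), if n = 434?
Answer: 12113149862/153013 ≈ 79164.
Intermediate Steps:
l(r, Y) = -3038 (l(r, Y) = -7*434 = -3038)
(153844 + 123452)/(l(426, 44) - 149975) - 1*(-79166) = (153844 + 123452)/(-3038 - 149975) - 1*(-79166) = 277296/(-153013) + 79166 = 277296*(-1/153013) + 79166 = -277296/153013 + 79166 = 12113149862/153013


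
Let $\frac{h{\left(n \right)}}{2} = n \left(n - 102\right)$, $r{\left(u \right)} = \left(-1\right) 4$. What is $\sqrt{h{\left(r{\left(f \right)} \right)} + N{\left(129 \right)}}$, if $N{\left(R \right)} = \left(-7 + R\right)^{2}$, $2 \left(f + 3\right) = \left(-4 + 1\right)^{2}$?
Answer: $6 \sqrt{437} \approx 125.43$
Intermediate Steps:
$f = \frac{3}{2}$ ($f = -3 + \frac{\left(-4 + 1\right)^{2}}{2} = -3 + \frac{\left(-3\right)^{2}}{2} = -3 + \frac{1}{2} \cdot 9 = -3 + \frac{9}{2} = \frac{3}{2} \approx 1.5$)
$r{\left(u \right)} = -4$
$h{\left(n \right)} = 2 n \left(-102 + n\right)$ ($h{\left(n \right)} = 2 n \left(n - 102\right) = 2 n \left(-102 + n\right)$)
$\sqrt{h{\left(r{\left(f \right)} \right)} + N{\left(129 \right)}} = \sqrt{2 \left(-4\right) \left(-102 - 4\right) + \left(-7 + 129\right)^{2}} = \sqrt{2 \left(-4\right) \left(-106\right) + 122^{2}} = \sqrt{848 + 14884} = \sqrt{15732} = 6 \sqrt{437}$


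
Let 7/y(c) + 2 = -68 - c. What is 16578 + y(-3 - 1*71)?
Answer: 66319/4 ≈ 16580.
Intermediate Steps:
y(c) = 7/(-70 - c) (y(c) = 7/(-2 + (-68 - c)) = 7/(-70 - c))
16578 + y(-3 - 1*71) = 16578 - 7/(70 + (-3 - 1*71)) = 16578 - 7/(70 + (-3 - 71)) = 16578 - 7/(70 - 74) = 16578 - 7/(-4) = 16578 - 7*(-¼) = 16578 + 7/4 = 66319/4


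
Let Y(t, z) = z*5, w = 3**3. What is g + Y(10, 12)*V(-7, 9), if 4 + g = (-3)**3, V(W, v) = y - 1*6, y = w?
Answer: 1229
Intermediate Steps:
w = 27
y = 27
Y(t, z) = 5*z
V(W, v) = 21 (V(W, v) = 27 - 1*6 = 27 - 6 = 21)
g = -31 (g = -4 + (-3)**3 = -4 - 27 = -31)
g + Y(10, 12)*V(-7, 9) = -31 + (5*12)*21 = -31 + 60*21 = -31 + 1260 = 1229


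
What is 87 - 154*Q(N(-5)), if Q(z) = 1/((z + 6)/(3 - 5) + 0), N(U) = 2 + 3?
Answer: 115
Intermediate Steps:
N(U) = 5
Q(z) = 1/(-3 - z/2) (Q(z) = 1/((6 + z)/(-2) + 0) = 1/((6 + z)*(-½) + 0) = 1/((-3 - z/2) + 0) = 1/(-3 - z/2))
87 - 154*Q(N(-5)) = 87 - (-308)/(6 + 5) = 87 - (-308)/11 = 87 - 154*(-2/11) = 87 + 28 = 115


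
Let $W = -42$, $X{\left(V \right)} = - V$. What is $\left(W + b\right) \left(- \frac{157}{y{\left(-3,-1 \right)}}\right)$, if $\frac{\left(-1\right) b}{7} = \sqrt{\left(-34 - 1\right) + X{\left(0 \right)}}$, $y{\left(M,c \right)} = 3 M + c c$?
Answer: $- \frac{3297}{4} - \frac{1099 i \sqrt{35}}{8} \approx -824.25 - 812.72 i$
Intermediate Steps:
$y{\left(M,c \right)} = c^{2} + 3 M$ ($y{\left(M,c \right)} = 3 M + c^{2} = c^{2} + 3 M$)
$b = - 7 i \sqrt{35}$ ($b = - 7 \sqrt{\left(-34 - 1\right) - 0} = - 7 \sqrt{-35 + 0} = - 7 \sqrt{-35} = - 7 i \sqrt{35} \approx - 41.413 i$)
$\left(W + b\right) \left(- \frac{157}{y{\left(-3,-1 \right)}}\right) = \left(-42 - 7 i \sqrt{35}\right) \left(- \frac{157}{\left(-1\right)^{2} + 3 \left(-3\right)}\right) = \left(-42 - 7 i \sqrt{35}\right) \left(- \frac{157}{1 - 9}\right) = \left(-42 - 7 i \sqrt{35}\right) \left(- \frac{157}{-8}\right) = \left(-42 - 7 i \sqrt{35}\right) \left(\left(-157\right) \left(- \frac{1}{8}\right)\right) = \left(-42 - 7 i \sqrt{35}\right) \frac{157}{8} = - \frac{3297}{4} - \frac{1099 i \sqrt{35}}{8}$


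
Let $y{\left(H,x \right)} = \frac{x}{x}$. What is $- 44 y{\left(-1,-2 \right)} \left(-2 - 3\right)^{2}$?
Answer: $-1100$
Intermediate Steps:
$y{\left(H,x \right)} = 1$
$- 44 y{\left(-1,-2 \right)} \left(-2 - 3\right)^{2} = \left(-44\right) 1 \left(-2 - 3\right)^{2} = - 44 \left(-5\right)^{2} = \left(-44\right) 25 = -1100$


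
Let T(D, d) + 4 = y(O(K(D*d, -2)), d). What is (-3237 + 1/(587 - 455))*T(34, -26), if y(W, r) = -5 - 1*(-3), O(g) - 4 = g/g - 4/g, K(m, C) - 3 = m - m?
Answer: 427283/22 ≈ 19422.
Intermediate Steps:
K(m, C) = 3 (K(m, C) = 3 + (m - m) = 3 + 0 = 3)
O(g) = 5 - 4/g (O(g) = 4 + (g/g - 4/g) = 4 + (1 - 4/g) = 5 - 4/g)
y(W, r) = -2 (y(W, r) = -5 + 3 = -2)
T(D, d) = -6 (T(D, d) = -4 - 2 = -6)
(-3237 + 1/(587 - 455))*T(34, -26) = (-3237 + 1/(587 - 455))*(-6) = (-3237 + 1/132)*(-6) = -427283/132*(-6) = 427283/22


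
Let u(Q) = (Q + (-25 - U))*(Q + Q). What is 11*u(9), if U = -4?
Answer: -2376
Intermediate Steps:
u(Q) = 2*Q*(-21 + Q) (u(Q) = (Q + (-25 - 1*(-4)))*(Q + Q) = (Q + (-25 + 4))*(2*Q) = (Q - 21)*(2*Q) = (-21 + Q)*(2*Q) = 2*Q*(-21 + Q))
11*u(9) = 11*(2*9*(-21 + 9)) = 11*(2*9*(-12)) = 11*(-216) = -2376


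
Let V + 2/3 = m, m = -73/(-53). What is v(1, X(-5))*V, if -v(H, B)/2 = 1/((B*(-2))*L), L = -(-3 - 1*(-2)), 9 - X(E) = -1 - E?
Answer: 113/795 ≈ 0.14214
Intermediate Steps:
X(E) = 10 + E (X(E) = 9 - (-1 - E) = 9 + (1 + E) = 10 + E)
L = 1 (L = -(-3 + 2) = -1*(-1) = 1)
m = 73/53 (m = -73*(-1/53) = 73/53 ≈ 1.3774)
V = 113/159 (V = -⅔ + 73/53 = 113/159 ≈ 0.71069)
v(H, B) = 1/B (v(H, B) = -2*(-1/(2*B)) = -(-1)/B = 1/B)
v(1, X(-5))*V = (113/159)/(10 - 5) = (113/159)/5 = (⅕)*(113/159) = 113/795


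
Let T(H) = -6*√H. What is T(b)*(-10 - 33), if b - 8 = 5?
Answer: 258*√13 ≈ 930.23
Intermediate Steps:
b = 13 (b = 8 + 5 = 13)
T(b)*(-10 - 33) = (-6*√13)*(-10 - 33) = -6*√13*(-43) = 258*√13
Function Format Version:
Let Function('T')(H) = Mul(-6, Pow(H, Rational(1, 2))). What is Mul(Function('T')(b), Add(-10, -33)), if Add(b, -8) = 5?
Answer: Mul(258, Pow(13, Rational(1, 2))) ≈ 930.23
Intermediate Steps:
b = 13 (b = Add(8, 5) = 13)
Mul(Function('T')(b), Add(-10, -33)) = Mul(Mul(-6, Pow(13, Rational(1, 2))), Add(-10, -33)) = Mul(Mul(-6, Pow(13, Rational(1, 2))), -43) = Mul(258, Pow(13, Rational(1, 2)))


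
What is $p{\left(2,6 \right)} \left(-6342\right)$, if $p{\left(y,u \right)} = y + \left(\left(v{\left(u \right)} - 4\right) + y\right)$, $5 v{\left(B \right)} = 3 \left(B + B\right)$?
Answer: $- \frac{228312}{5} \approx -45662.0$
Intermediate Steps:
$v{\left(B \right)} = \frac{6 B}{5}$ ($v{\left(B \right)} = \frac{3 \left(B + B\right)}{5} = \frac{3 \cdot 2 B}{5} = \frac{6 B}{5}$)
$p{\left(y,u \right)} = -4 + 2 y + \frac{6 u}{5}$ ($p{\left(y,u \right)} = y + \left(\left(\frac{6 u}{5} - 4\right) + y\right) = y + \left(\left(-4 + \frac{6 u}{5}\right) + y\right) = y + \left(-4 + y + \frac{6 u}{5}\right) = -4 + 2 y + \frac{6 u}{5}$)
$p{\left(2,6 \right)} \left(-6342\right) = \left(-4 + 2 \cdot 2 + \frac{6}{5} \cdot 6\right) \left(-6342\right) = \left(-4 + 4 + \frac{36}{5}\right) \left(-6342\right) = \frac{36}{5} \left(-6342\right) = - \frac{228312}{5}$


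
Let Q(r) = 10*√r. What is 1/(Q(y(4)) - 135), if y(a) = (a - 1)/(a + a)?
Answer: -18/2425 - √6/7275 ≈ -0.0077594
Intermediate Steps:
y(a) = (-1 + a)/(2*a) (y(a) = (-1 + a)/((2*a)) = (-1 + a)*(1/(2*a)) = (-1 + a)/(2*a))
1/(Q(y(4)) - 135) = 1/(10*√((½)*(-1 + 4)/4) - 135) = 1/(10*√((½)*(¼)*3) - 135) = 1/(10*√(3/8) - 135) = 1/(10*(√6/4) - 135) = 1/(5*√6/2 - 135) = 1/(-135 + 5*√6/2)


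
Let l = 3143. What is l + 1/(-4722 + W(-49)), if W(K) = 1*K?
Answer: 14995252/4771 ≈ 3143.0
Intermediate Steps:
W(K) = K
l + 1/(-4722 + W(-49)) = 3143 + 1/(-4722 - 49) = 3143 + 1/(-4771) = 3143 - 1/4771 = 14995252/4771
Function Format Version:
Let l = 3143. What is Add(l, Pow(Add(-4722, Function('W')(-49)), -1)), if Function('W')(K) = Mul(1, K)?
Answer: Rational(14995252, 4771) ≈ 3143.0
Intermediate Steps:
Function('W')(K) = K
Add(l, Pow(Add(-4722, Function('W')(-49)), -1)) = Add(3143, Pow(Add(-4722, -49), -1)) = Add(3143, Pow(-4771, -1)) = Add(3143, Rational(-1, 4771)) = Rational(14995252, 4771)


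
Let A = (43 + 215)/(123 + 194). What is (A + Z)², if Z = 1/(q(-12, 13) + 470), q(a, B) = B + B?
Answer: 16457041225/24721901824 ≈ 0.66569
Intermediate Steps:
q(a, B) = 2*B
A = 258/317 ≈ 0.81388
Z = 1/496 (Z = 1/(2*13 + 470) = 1/(26 + 470) = 1/496 ≈ 0.0020161)
(A + Z)² = (258/317 + 1/496)² = (128285/157232)² = 16457041225/24721901824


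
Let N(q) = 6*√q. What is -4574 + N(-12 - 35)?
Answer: -4574 + 6*I*√47 ≈ -4574.0 + 41.134*I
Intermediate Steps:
-4574 + N(-12 - 35) = -4574 + 6*√(-12 - 35) = -4574 + 6*√(-47) = -4574 + 6*(I*√47) = -4574 + 6*I*√47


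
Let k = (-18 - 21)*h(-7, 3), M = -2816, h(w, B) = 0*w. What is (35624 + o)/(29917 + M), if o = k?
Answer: 35624/27101 ≈ 1.3145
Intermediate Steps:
h(w, B) = 0
k = 0 (k = (-18 - 21)*0 = -39*0 = 0)
o = 0
(35624 + o)/(29917 + M) = (35624 + 0)/(29917 - 2816) = 35624/27101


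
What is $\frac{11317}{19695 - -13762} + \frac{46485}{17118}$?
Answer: $\frac{194330339}{63635214} \approx 3.0538$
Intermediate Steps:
$\frac{11317}{19695 - -13762} + \frac{46485}{17118} = \frac{11317}{19695 + 13762} + 46485 \cdot \frac{1}{17118} = \frac{11317}{33457} + \frac{5165}{1902} = \frac{194330339}{63635214}$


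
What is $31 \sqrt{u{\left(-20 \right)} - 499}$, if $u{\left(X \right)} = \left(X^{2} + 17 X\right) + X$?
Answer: $93 i \sqrt{51} \approx 664.15 i$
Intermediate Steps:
$u{\left(X \right)} = X^{2} + 18 X$
$31 \sqrt{u{\left(-20 \right)} - 499} = 31 \sqrt{- 20 \left(18 - 20\right) - 499} = 31 \sqrt{\left(-20\right) \left(-2\right) - 499} = 31 \sqrt{40 - 499} = 31 \sqrt{-459} = 31 \cdot 3 i \sqrt{51} = 93 i \sqrt{51}$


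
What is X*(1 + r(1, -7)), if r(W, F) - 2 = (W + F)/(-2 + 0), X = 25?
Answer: 150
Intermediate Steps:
r(W, F) = 2 - F/2 - W/2 (r(W, F) = 2 + (W + F)/(-2 + 0) = 2 + (F + W)/(-2) = 2 + (F + W)*(-½) = 2 + (-F/2 - W/2) = 2 - F/2 - W/2)
X*(1 + r(1, -7)) = 25*(1 + (2 - ½*(-7) - ½*1)) = 25*(1 + (2 + 7/2 - ½)) = 25*(1 + 5) = 25*6 = 150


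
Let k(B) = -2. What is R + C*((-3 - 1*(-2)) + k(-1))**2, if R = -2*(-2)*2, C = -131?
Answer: -1171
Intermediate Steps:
R = 8 (R = 4*2 = 8)
R + C*((-3 - 1*(-2)) + k(-1))**2 = 8 - 131*((-3 - 1*(-2)) - 2)**2 = 8 - 131*((-3 + 2) - 2)**2 = 8 - 131*(-1 - 2)**2 = 8 - 131*(-3)**2 = 8 - 131*9 = 8 - 1179 = -1171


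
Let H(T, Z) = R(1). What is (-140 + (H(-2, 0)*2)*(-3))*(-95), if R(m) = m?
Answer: 13870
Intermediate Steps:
H(T, Z) = 1
(-140 + (H(-2, 0)*2)*(-3))*(-95) = (-140 + (1*2)*(-3))*(-95) = (-140 + 2*(-3))*(-95) = (-140 - 6)*(-95) = -146*(-95) = 13870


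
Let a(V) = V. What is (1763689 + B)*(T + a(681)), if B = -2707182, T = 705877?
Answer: -666632527094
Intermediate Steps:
(1763689 + B)*(T + a(681)) = (1763689 - 2707182)*(705877 + 681) = -943493*706558 = -666632527094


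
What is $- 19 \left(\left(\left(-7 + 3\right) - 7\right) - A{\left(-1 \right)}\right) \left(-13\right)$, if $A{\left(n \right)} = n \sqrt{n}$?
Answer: $-2717 + 247 i \approx -2717.0 + 247.0 i$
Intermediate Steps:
$A{\left(n \right)} = n^{\frac{3}{2}}$
$- 19 \left(\left(\left(-7 + 3\right) - 7\right) - A{\left(-1 \right)}\right) \left(-13\right) = - 19 \left(\left(\left(-7 + 3\right) - 7\right) - \left(-1\right)^{\frac{3}{2}}\right) \left(-13\right) = - 19 \left(\left(-4 - 7\right) - - i\right) \left(-13\right) = - 19 \left(-11 + i\right) \left(-13\right) = \left(209 - 19 i\right) \left(-13\right) = -2717 + 247 i$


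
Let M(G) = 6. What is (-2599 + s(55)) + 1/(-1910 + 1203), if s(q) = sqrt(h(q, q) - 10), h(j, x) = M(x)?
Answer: -1837494/707 + 2*I ≈ -2599.0 + 2.0*I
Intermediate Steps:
h(j, x) = 6
s(q) = 2*I (s(q) = sqrt(6 - 10) = sqrt(-4) = 2*I)
(-2599 + s(55)) + 1/(-1910 + 1203) = (-2599 + 2*I) + 1/(-1910 + 1203) = (-2599 + 2*I) + 1/(-707) = (-2599 + 2*I) - 1/707 = -1837494/707 + 2*I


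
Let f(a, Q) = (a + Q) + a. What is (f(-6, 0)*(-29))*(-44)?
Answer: -15312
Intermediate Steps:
f(a, Q) = Q + 2*a (f(a, Q) = (Q + a) + a = Q + 2*a)
(f(-6, 0)*(-29))*(-44) = ((0 + 2*(-6))*(-29))*(-44) = ((0 - 12)*(-29))*(-44) = -12*(-29)*(-44) = 348*(-44) = -15312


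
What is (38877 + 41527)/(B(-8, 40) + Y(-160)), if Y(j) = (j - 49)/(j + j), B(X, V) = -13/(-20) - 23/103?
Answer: 2650115840/35591 ≈ 74460.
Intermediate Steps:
B(X, V) = 879/2060 (B(X, V) = -13*(-1/20) - 23*1/103 = 13/20 - 23/103 = 879/2060)
Y(j) = (-49 + j)/(2*j) (Y(j) = (-49 + j)/((2*j)) = (-49 + j)*(1/(2*j)) = (-49 + j)/(2*j))
(38877 + 41527)/(B(-8, 40) + Y(-160)) = (38877 + 41527)/(879/2060 + (1/2)*(-49 - 160)/(-160)) = 80404/(879/2060 + (1/2)*(-1/160)*(-209)) = 80404/(879/2060 + 209/320) = 80404/(35591/32960) = 80404*(32960/35591) = 2650115840/35591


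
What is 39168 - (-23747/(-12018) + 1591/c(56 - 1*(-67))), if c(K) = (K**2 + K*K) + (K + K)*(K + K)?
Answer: 3560587958480/90910161 ≈ 39166.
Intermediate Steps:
c(K) = 6*K**2 (c(K) = (K**2 + K**2) + (2*K)*(2*K) = 2*K**2 + 4*K**2 = 6*K**2)
39168 - (-23747/(-12018) + 1591/c(56 - 1*(-67))) = 39168 - (-23747/(-12018) + 1591/((6*(56 - 1*(-67))**2))) = 39168 - (-23747*(-1/12018) + 1591/((6*(56 + 67)**2))) = 39168 - (23747/12018 + 1591/((6*123**2))) = 39168 - (23747/12018 + 1591/((6*15129))) = 39168 - (23747/12018 + 1591/90774) = 39168 - 1*181227568/90910161 = 39168 - 181227568/90910161 = 3560587958480/90910161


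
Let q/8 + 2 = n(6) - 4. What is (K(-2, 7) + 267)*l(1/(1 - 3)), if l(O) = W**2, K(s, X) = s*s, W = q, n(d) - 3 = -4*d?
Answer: 12643776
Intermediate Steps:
n(d) = 3 - 4*d
q = -216 (q = -16 + 8*((3 - 4*6) - 4) = -16 + 8*((3 - 24) - 4) = -16 + 8*(-21 - 4) = -16 + 8*(-25) = -16 - 200 = -216)
W = -216
K(s, X) = s**2
l(O) = 46656 (l(O) = (-216)**2 = 46656)
(K(-2, 7) + 267)*l(1/(1 - 3)) = ((-2)**2 + 267)*46656 = (4 + 267)*46656 = 271*46656 = 12643776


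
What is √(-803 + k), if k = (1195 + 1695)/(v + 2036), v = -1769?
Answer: I*√56473437/267 ≈ 28.146*I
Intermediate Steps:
k = 2890/267 (k = (1195 + 1695)/(-1769 + 2036) = 2890/267 ≈ 10.824)
√(-803 + k) = √(-803 + 2890/267) = √(-211511/267) = I*√56473437/267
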